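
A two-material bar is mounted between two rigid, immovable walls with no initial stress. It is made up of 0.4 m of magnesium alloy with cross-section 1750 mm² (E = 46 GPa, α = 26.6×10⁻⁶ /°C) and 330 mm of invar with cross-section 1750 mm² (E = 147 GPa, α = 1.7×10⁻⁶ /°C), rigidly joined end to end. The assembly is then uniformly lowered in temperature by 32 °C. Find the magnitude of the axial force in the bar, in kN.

P ≈ 57.3 kN (tensile)

If the supports were absent, the total length change would be Σ αᵢΔT Lᵢ = 26.6×10⁻⁶×32×400 + 1.7×10⁻⁶×32×330 = 0.3584 mm.
Since the ends are fixed, an axial force P builds up, equal in every segment, with P · Σ Lᵢ/(AᵢEᵢ) = δ_free.
Σ Lᵢ/(AᵢEᵢ) = 400/(1750×46×10³) + 330/(1750×147×10³) = 6.252×10⁻⁶ mm/N.
So P = 0.3584 / 6.252×10⁻⁶ = 57.33 kN, tensile.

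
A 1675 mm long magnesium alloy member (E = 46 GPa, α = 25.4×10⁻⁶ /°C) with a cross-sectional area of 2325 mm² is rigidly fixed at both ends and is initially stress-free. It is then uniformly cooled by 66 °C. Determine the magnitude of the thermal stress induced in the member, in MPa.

Because both ends are immovable the net strain is zero, and the suppressed thermal strain is αΔT = 25.4×10⁻⁶ × 66 = 1676.4×10⁻⁶.
Hence σ = E·αΔT = 46×10³ × 1676.4×10⁻⁶ = 77.11 MPa, tensile.

σ ≈ 77.1 MPa (tensile)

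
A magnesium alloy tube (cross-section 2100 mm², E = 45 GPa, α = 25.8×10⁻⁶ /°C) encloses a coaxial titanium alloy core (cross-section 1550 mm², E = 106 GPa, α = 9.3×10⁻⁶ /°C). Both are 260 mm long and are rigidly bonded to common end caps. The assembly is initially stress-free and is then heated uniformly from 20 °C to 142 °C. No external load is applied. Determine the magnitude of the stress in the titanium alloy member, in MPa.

σ ≈ 77.9 MPa (tensile)

Equilibrium of a rigid end plate with no external load gives equal and opposite internal forces ±P in the two members. Since α_{magnesium alloy} > α_{titanium alloy}, heating drives the magnesium alloy into compression and the titanium alloy into tension.
Compatibility of the two members (thermal + elastic change equal): (α₁ − α₂)ΔT = P·[1/(A₁E₁) + 1/(A₂E₂)].
|α₁ − α₂|·ΔT = 16.5×10⁻⁶ × 122 = 0.002013.
1/(A₁E₁) + 1/(A₂E₂) = 1/(2100×45×10³) + 1/(1550×106×10³) = 1.667×10⁻⁸ N⁻¹.
P = 0.002013 / 1.667×10⁻⁸ = 120800 N = 120.8 kN.
σ_{titanium alloy} = P/A₂ = 120800/1550 = 77.91 MPa, tensile.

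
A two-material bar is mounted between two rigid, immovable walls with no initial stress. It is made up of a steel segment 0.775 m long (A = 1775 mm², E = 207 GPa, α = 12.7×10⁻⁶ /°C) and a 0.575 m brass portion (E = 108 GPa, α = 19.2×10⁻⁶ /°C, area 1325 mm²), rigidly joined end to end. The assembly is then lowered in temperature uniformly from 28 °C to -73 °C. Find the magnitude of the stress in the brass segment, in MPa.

If the supports were absent, the total length change would be Σ αᵢΔT Lᵢ = 12.7×10⁻⁶×101×775 + 19.2×10⁻⁶×101×575 = 2.109 mm.
The walls prevent any net length change, so an axial force P (same in every segment) develops. Compatibility: P · Σ Lᵢ/(AᵢEᵢ) = δ_free.
The series flexibility is Σ Lᵢ/(AᵢEᵢ) = 775/(1775×207×10³) + 575/(1325×108×10³) = 6.127×10⁻⁶ mm/N.
P = 2.109 / 6.127×10⁻⁶ = 344200 N = 344.2 kN, tensile.
σ_{brass} = P / A = 344200 / 1325 = 259.8 MPa.

σ ≈ 260 MPa (tensile)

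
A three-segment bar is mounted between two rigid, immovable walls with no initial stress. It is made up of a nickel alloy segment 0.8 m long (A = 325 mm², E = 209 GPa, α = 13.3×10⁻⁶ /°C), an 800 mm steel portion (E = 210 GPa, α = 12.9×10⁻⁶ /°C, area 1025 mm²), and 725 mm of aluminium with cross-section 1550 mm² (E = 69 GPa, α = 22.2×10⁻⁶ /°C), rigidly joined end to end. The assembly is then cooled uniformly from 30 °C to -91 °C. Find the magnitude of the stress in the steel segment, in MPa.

With the walls removed the bar would change length by δ_free = Σ αᵢΔT Lᵢ = 13.3×10⁻⁶×121×800 + 12.9×10⁻⁶×121×800 + 22.2×10⁻⁶×121×725 = 4.484 mm.
Since the ends are fixed, an axial force P builds up, equal in every segment, with P · Σ Lᵢ/(AᵢEᵢ) = δ_free.
Σ Lᵢ/(AᵢEᵢ) = 800/(325×209×10³) + 800/(1025×210×10³) + 725/(1550×69×10³) = 2.227×10⁻⁵ mm/N.
P = 4.484 / 2.227×10⁻⁵ = 201300 N = 201.3 kN, tensile.
σ_{steel} = P / A = 201300 / 1025 = 196.4 MPa.

σ ≈ 196 MPa (tensile)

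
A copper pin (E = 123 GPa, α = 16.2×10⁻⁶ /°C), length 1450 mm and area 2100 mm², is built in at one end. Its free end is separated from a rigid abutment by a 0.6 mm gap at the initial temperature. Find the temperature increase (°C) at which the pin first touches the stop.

Contact occurs when the free expansion equals the gap: αΔT L = 0.6 mm.
ΔT = 0.6 / (16.2×10⁻⁶ × 1450) = 25.54 °C.

ΔT ≈ 25.5 °C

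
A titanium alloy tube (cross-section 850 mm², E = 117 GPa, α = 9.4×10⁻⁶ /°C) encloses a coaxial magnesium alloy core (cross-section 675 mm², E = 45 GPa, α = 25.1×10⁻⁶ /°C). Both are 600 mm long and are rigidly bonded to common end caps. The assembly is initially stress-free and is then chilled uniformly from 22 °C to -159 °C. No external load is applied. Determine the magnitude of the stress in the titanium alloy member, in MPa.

Both members must finish at the same length. With the larger α, the magnesium alloy tends to over-contract; the plates restrain it, putting the magnesium alloy in tension and the titanium alloy in compression. With no external load the two internal forces are equal and opposite, magnitude P.
Setting the final lengths equal and cancelling L: (α₁ − α₂)ΔT = P/(A₁E₁) + P/(A₂E₂).
|α₁ − α₂|·ΔT = 15.7×10⁻⁶ × 181 = 0.002842.
1/(A₁E₁) + 1/(A₂E₂) = 1/(850×117×10³) + 1/(675×45×10³) = 4.298×10⁻⁸ N⁻¹.
P = 0.002842 / 4.298×10⁻⁸ = 66120 N = 66.12 kN.
σ_{titanium alloy} = P/A₁ = 66120/850 = 77.79 MPa, compressive.

σ ≈ 77.8 MPa (compressive)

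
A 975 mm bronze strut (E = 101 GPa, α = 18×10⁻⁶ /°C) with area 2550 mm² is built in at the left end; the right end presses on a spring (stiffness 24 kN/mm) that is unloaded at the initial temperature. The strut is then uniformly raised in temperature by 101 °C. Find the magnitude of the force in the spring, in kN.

If the spring were absent the strut would lengthen by αΔT L = 18×10⁻⁶ × 101 × 975 = 1.773 mm.
With a force P in the spring, the elastic change of the strut is PL/(AE) and that of the spring is P/k; compatibility requires their sum to equal δ_free.
So P = δ_free / [L/(AE) + 1/k] = 1.773 / [ 975/(2550×101×10³) + 1/(24×10³) ].
P = 1.773 / 4.545×10⁻⁵ = 39000 N.

P ≈ 39 kN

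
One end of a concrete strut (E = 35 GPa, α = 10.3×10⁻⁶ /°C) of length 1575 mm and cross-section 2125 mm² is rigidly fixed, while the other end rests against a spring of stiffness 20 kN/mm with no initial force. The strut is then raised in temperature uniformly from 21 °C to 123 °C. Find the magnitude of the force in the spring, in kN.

P ≈ 23.2 kN

Free thermal expansion: δ_free = αΔT L = 10.3×10⁻⁶ × 102 × 1575 = 1.655 mm.
With a force P in the spring, the elastic change of the strut is PL/(AE) and that of the spring is P/k; compatibility requires their sum to equal δ_free.
So P = δ_free / [L/(AE) + 1/k] = 1.655 / [ 1575/(2125×35×10³) + 1/(20×10³) ].
P = 1.655 / 7.118×10⁻⁵ = 23250 N.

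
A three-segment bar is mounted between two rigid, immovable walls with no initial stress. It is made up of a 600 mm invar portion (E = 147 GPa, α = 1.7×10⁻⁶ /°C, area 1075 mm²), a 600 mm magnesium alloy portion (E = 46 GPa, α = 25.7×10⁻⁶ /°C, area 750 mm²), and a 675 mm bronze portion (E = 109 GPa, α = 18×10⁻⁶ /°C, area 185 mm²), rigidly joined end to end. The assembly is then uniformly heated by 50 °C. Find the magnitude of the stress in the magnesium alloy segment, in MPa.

Free thermal expansion of the whole bar: Σ αᵢΔT Lᵢ = 1.7×10⁻⁶×50×600 + 25.7×10⁻⁶×50×600 + 18×10⁻⁶×50×675 = 1.429 mm.
The rigid supports impose zero overall length change; the single axial force P common to all segments must satisfy P Σ Lᵢ/(AᵢEᵢ) = δ_free.
Σ Lᵢ/(AᵢEᵢ) = 600/(1075×147×10³) + 600/(750×46×10³) + 675/(185×109×10³) = 5.466×10⁻⁵ mm/N.
P = 1.429 / 5.466×10⁻⁵ = 26150 N = 26.15 kN, compressive.
σ_{magnesium alloy} = P / A = 26150 / 750 = 34.87 MPa.

σ ≈ 34.9 MPa (compressive)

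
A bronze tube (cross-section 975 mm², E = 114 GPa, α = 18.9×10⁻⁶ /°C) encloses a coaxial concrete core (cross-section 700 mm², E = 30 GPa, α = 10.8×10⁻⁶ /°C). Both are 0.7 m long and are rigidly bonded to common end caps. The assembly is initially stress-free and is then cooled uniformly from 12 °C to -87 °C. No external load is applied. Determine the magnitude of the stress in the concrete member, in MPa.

σ ≈ 20.2 MPa (compressive)

The bronze has the larger α, so on cooling it would change length more than the concrete if both were free. The rigid plates force a common final length, so the bronze is put into tension and the concrete into compression, with equal and opposite forces P (no external load).
Equating the net (thermal + elastic) strains gives |α₁ − α₂|·ΔT = P·[1/(A₁E₁) + 1/(A₂E₂)].
|α₁ − α₂|·ΔT = 8.1×10⁻⁶ × 99 = 0.0008019.
1/(A₁E₁) + 1/(A₂E₂) = 1/(975×114×10³) + 1/(700×30×10³) = 5.662×10⁻⁸ N⁻¹.
So P = 0.0008019 / 5.662×10⁻⁸ = 14.16 kN.
σ_{concrete} = P/A₂ = 14160/700 = 20.23 MPa, compressive.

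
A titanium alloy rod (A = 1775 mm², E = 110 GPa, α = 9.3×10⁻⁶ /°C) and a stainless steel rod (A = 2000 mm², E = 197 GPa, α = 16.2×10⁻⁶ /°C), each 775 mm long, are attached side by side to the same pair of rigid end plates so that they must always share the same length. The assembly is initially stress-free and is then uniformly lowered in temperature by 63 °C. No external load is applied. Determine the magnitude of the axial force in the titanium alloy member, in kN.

The stainless steel has the larger α, so on cooling it would change length more than the titanium alloy if both were free. The rigid plates force a common final length, so the stainless steel is put into tension and the titanium alloy into compression, with equal and opposite forces P (no external load).
Compatibility of the two members (thermal + elastic change equal): (α₁ − α₂)ΔT = P·[1/(A₁E₁) + 1/(A₂E₂)].
|α₁ − α₂|·ΔT = 6.9×10⁻⁶ × 63 = 0.0004347.
1/(A₁E₁) + 1/(A₂E₂) = 1/(1775×110×10³) + 1/(2000×197×10³) = 7.66×10⁻⁹ N⁻¹.
P = 0.0004347 / 7.66×10⁻⁹ = 56750 N = 56.75 kN.

P ≈ 56.8 kN (compressive in the titanium alloy)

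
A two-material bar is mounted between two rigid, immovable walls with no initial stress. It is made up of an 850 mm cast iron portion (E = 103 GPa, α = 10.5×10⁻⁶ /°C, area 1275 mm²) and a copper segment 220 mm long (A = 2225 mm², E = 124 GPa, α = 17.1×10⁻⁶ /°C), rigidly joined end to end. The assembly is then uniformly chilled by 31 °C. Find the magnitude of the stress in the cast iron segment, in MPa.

If the supports were absent, the total length change would be Σ αᵢΔT Lᵢ = 10.5×10⁻⁶×31×850 + 17.1×10⁻⁶×31×220 = 0.3933 mm.
The walls prevent any net length change, so an axial force P (same in every segment) develops. Compatibility: P · Σ Lᵢ/(AᵢEᵢ) = δ_free.
The series flexibility is Σ Lᵢ/(AᵢEᵢ) = 850/(1275×103×10³) + 220/(2225×124×10³) = 7.27×10⁻⁶ mm/N.
Hence P = δ_free / Σ(L/AE) = 0.3933/7.27×10⁻⁶ = 54.1 kN (tensile).
σ_{cast iron} = P / A = 54100 / 1275 = 42.43 MPa.

σ ≈ 42.4 MPa (tensile)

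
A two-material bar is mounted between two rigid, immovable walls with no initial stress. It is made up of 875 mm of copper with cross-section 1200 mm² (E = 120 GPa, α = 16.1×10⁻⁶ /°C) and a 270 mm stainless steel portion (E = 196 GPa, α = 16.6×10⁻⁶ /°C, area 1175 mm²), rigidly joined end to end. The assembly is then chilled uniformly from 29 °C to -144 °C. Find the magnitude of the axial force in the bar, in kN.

P ≈ 443 kN (tensile)

With the walls removed the bar would change length by δ_free = Σ αᵢΔT Lᵢ = 16.1×10⁻⁶×173×875 + 16.6×10⁻⁶×173×270 = 3.213 mm.
The walls prevent any net length change, so an axial force P (same in every segment) develops. Compatibility: P · Σ Lᵢ/(AᵢEᵢ) = δ_free.
Σ Lᵢ/(AᵢEᵢ) = 875/(1200×120×10³) + 270/(1175×196×10³) = 7.249×10⁻⁶ mm/N.
P = 3.213 / 7.249×10⁻⁶ = 443200 N = 443.2 kN, tensile.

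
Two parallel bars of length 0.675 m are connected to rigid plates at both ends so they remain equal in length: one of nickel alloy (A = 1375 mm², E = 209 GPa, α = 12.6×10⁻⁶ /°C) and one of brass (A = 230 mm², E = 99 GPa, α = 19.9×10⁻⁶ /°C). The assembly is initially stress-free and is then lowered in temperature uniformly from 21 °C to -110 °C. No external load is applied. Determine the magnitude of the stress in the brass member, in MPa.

σ ≈ 87.7 MPa (tensile)

Both members must finish at the same length. With the larger α, the brass tends to over-contract; the plates restrain it, putting the brass in tension and the nickel alloy in compression. With no external load the two internal forces are equal and opposite, magnitude P.
Setting the final lengths equal and cancelling L: (α₁ − α₂)ΔT = P/(A₁E₁) + P/(A₂E₂).
|α₁ − α₂|·ΔT = 7.3×10⁻⁶ × 131 = 0.0009563.
1/(A₁E₁) + 1/(A₂E₂) = 1/(1375×209×10³) + 1/(230×99×10³) = 4.74×10⁻⁸ N⁻¹.
So P = 0.0009563 / 4.74×10⁻⁸ = 20.18 kN.
σ_{brass} = P/A₂ = 20180/230 = 87.72 MPa, tensile.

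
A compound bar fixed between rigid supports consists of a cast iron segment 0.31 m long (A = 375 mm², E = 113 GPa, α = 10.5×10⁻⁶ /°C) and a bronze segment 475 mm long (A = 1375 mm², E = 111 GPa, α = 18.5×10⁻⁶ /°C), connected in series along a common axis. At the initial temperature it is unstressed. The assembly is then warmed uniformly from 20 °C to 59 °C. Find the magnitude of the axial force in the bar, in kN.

If the supports were absent, the total length change would be Σ αᵢΔT Lᵢ = 10.5×10⁻⁶×39×310 + 18.5×10⁻⁶×39×475 = 0.4697 mm.
The rigid supports impose zero overall length change; the single axial force P common to all segments must satisfy P Σ Lᵢ/(AᵢEᵢ) = δ_free.
Σ Lᵢ/(AᵢEᵢ) = 310/(375×113×10³) + 475/(1375×111×10³) = 1.043×10⁻⁵ mm/N.
Hence P = δ_free / Σ(L/AE) = 0.4697/1.043×10⁻⁵ = 45.04 kN (compressive).

P ≈ 45 kN (compressive)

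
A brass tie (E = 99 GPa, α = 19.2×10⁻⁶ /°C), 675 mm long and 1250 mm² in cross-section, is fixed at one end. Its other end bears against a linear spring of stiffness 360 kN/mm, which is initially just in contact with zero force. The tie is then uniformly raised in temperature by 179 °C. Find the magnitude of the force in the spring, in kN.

P ≈ 282 kN

If the spring were absent the tie would lengthen by αΔT L = 19.2×10⁻⁶ × 179 × 675 = 2.32 mm.
With a force P in the spring, the elastic change of the tie is PL/(AE) and that of the spring is P/k; compatibility requires their sum to equal δ_free.
P [ L/(AE) + 1/k ] = δ_free → P [ 675/(1250×99×10³) + 1/(360×10³) ] = 2.32.
P = 2.32 / 8.232×10⁻⁶ = 281800 N.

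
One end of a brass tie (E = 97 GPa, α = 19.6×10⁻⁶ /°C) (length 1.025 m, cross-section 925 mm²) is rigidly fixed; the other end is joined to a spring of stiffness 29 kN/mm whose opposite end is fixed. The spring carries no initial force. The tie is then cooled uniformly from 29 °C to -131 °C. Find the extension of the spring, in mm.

The unrestrained thermal change is αΔT L = 19.6×10⁻⁶ × 160 × 1025 = 3.214 mm.
With a force P in the spring, the elastic change of the tie is PL/(AE) and that of the spring is P/k; compatibility requires their sum to equal δ_free.
So P = δ_free / [L/(AE) + 1/k] = 3.214 / [ 1025/(925×97×10³) + 1/(29×10³) ].
P = 3.214 / 4.591×10⁻⁵ = 70020 N.
Spring extension = P/k = 70020/(29×10³) = 2.415 mm.

δ ≈ 2.41 mm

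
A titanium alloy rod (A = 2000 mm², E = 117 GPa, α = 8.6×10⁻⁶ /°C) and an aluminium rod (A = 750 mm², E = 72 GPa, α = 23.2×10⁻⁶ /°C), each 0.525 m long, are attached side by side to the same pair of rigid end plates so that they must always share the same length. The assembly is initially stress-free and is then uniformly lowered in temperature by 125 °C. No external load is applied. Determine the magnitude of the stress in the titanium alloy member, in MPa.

The aluminium has the larger α, so on cooling it would change length more than the titanium alloy if both were free. The rigid plates force a common final length, so the aluminium is put into tension and the titanium alloy into compression, with equal and opposite forces P (no external load).
Setting the final lengths equal and cancelling L: (α₁ − α₂)ΔT = P/(A₁E₁) + P/(A₂E₂).
|α₁ − α₂|·ΔT = 14.6×10⁻⁶ × 125 = 0.001825.
1/(A₁E₁) + 1/(A₂E₂) = 1/(2000×117×10³) + 1/(750×72×10³) = 2.279×10⁻⁸ N⁻¹.
So P = 0.001825 / 2.279×10⁻⁸ = 80.07 kN.
σ_{titanium alloy} = P/A₁ = 80070/2000 = 40.04 MPa, compressive.

σ ≈ 40 MPa (compressive)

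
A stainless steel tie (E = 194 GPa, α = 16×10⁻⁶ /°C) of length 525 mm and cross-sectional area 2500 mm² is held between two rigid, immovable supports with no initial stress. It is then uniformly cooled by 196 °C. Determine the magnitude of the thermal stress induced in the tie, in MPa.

With length fixed, the mechanical strain must cancel the thermal strain αΔT = 16×10⁻⁶ × 196 = 3136×10⁻⁶.
Hence σ = E·αΔT = 194×10³ × 3136×10⁻⁶ = 608.4 MPa, tensile.

σ ≈ 608 MPa (tensile)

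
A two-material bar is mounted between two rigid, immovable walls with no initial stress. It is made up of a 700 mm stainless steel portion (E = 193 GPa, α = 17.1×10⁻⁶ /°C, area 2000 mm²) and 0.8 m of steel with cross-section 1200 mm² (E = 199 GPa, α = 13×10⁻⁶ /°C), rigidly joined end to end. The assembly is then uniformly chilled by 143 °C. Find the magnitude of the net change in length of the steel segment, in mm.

|ΔL| ≈ 0.588 mm

With the walls removed the bar would change length by δ_free = Σ αᵢΔT Lᵢ = 17.1×10⁻⁶×143×700 + 13×10⁻⁶×143×800 = 3.199 mm.
The rigid supports impose zero overall length change; the single axial force P common to all segments must satisfy P Σ Lᵢ/(AᵢEᵢ) = δ_free.
The series flexibility is Σ Lᵢ/(AᵢEᵢ) = 700/(2000×193×10³) + 800/(1200×199×10³) = 5.164×10⁻⁶ mm/N.
So P = 3.199 / 5.164×10⁻⁶ = 619.5 kN, tensile.
For the steel segment, free thermal change = 13×10⁻⁶×143×800 = 1.487 mm and elastic change from P = 619500×800/(1200×199×10³) = 2.075 mm; these oppose, so the net change is 0.588 mm (segment lengthens).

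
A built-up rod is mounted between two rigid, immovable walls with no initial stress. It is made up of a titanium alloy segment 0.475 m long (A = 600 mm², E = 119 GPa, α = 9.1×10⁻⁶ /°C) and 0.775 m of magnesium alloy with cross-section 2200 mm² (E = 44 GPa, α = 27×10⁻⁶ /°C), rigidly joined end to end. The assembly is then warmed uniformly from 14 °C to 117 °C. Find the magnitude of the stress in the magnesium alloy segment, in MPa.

Free thermal expansion of the whole bar: Σ αᵢΔT Lᵢ = 9.1×10⁻⁶×103×475 + 27×10⁻⁶×103×775 = 2.6 mm.
Since the ends are fixed, an axial force P builds up, equal in every segment, with P · Σ Lᵢ/(AᵢEᵢ) = δ_free.
Σ Lᵢ/(AᵢEᵢ) = 475/(600×119×10³) + 775/(2200×44×10³) = 1.466×10⁻⁵ mm/N.
So P = 2.6 / 1.466×10⁻⁵ = 177.4 kN, compressive.
σ_{magnesium alloy} = P / A = 177400 / 2200 = 80.64 MPa.

σ ≈ 80.6 MPa (compressive)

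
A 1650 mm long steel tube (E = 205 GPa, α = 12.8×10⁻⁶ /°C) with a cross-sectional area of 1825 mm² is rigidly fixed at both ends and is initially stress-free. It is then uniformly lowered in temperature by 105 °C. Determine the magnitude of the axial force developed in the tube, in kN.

Full restraint means ε = 0, so the stress is σ = EαΔT = 205×10³ × 12.8×10⁻⁶ × 105 = 275.5 MPa.
Then P = σA = 275.5 × 1825 mm² = 502.8 kN, tensile.

P ≈ 503 kN (tensile)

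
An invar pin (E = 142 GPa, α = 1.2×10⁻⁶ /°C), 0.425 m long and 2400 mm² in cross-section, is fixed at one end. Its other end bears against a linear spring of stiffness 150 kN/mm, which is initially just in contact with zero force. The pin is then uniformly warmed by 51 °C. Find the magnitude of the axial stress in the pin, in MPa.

σ ≈ 1.37 MPa (compressive)

Free thermal expansion: δ_free = αΔT L = 1.2×10⁻⁶ × 51 × 425 = 0.02601 mm.
Let P be the compressive force at the spring. The pin shortens elastically by PL/(AE) and the spring compresses by P/k; together these equal δ_free.
So P = δ_free / [L/(AE) + 1/k] = 0.02601 / [ 425/(2400×142×10³) + 1/(150×10³) ].
P = 0.02601 / 7.914×10⁻⁶ = 3287 N.
σ = P/A = 3287/2400 = 1.369 MPa.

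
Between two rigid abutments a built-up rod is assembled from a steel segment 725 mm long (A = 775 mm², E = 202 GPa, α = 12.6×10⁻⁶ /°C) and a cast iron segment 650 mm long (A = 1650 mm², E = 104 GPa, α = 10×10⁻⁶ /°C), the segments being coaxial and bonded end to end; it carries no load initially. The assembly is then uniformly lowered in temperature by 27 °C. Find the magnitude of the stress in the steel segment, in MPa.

If the supports were absent, the total length change would be Σ αᵢΔT Lᵢ = 12.6×10⁻⁶×27×725 + 10×10⁻⁶×27×650 = 0.4221 mm.
Since the ends are fixed, an axial force P builds up, equal in every segment, with P · Σ Lᵢ/(AᵢEᵢ) = δ_free.
The series flexibility is Σ Lᵢ/(AᵢEᵢ) = 725/(775×202×10³) + 650/(1650×104×10³) = 8.419×10⁻⁶ mm/N.
P = 0.4221 / 8.419×10⁻⁶ = 50140 N = 50.14 kN, tensile.
σ_{steel} = P / A = 50140 / 775 = 64.7 MPa.

σ ≈ 64.7 MPa (tensile)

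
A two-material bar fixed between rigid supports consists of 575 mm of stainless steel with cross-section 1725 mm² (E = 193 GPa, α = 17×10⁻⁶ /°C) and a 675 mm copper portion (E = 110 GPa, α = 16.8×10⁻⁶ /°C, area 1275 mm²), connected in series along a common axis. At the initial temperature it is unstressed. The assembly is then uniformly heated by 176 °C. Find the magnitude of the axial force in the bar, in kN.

P ≈ 568 kN (compressive)

With the walls removed the bar would change length by δ_free = Σ αᵢΔT Lᵢ = 17×10⁻⁶×176×575 + 16.8×10⁻⁶×176×675 = 3.716 mm.
The walls prevent any net length change, so an axial force P (same in every segment) develops. Compatibility: P · Σ Lᵢ/(AᵢEᵢ) = δ_free.
The series flexibility is Σ Lᵢ/(AᵢEᵢ) = 575/(1725×193×10³) + 675/(1275×110×10³) = 6.54×10⁻⁶ mm/N.
P = 3.716 / 6.54×10⁻⁶ = 568200 N = 568.2 kN, compressive.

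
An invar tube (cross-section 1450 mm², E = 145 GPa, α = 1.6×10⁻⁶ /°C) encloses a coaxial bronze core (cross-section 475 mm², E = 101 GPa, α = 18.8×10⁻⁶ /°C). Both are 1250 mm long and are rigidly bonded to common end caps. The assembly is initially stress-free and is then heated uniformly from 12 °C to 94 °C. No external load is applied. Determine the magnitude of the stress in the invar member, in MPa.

σ ≈ 38 MPa (tensile)

Equilibrium of a rigid end plate with no external load gives equal and opposite internal forces ±P in the two members. Since α_{bronze} > α_{invar}, heating drives the bronze into compression and the invar into tension.
Compatibility of the two members (thermal + elastic change equal): (α₁ − α₂)ΔT = P·[1/(A₁E₁) + 1/(A₂E₂)].
|α₁ − α₂|·ΔT = 17.2×10⁻⁶ × 82 = 0.00141.
1/(A₁E₁) + 1/(A₂E₂) = 1/(1450×145×10³) + 1/(475×101×10³) = 2.56×10⁻⁸ N⁻¹.
P = 0.00141 / 2.56×10⁻⁸ = 55090 N = 55.09 kN.
σ_{invar} = P/A₁ = 55090/1450 = 38 MPa, tensile.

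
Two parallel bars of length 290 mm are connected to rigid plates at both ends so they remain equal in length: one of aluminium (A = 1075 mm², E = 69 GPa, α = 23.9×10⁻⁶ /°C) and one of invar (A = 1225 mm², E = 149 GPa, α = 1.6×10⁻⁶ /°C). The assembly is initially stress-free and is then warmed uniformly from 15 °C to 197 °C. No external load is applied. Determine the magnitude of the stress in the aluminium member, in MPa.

Both members must finish at the same length. With the larger α, the aluminium tends to over-expand; the plates restrain it, putting the aluminium in compression and the invar in tension. With no external load the two internal forces are equal and opposite, magnitude P.
Compatibility of the two members (thermal + elastic change equal): (α₁ − α₂)ΔT = P·[1/(A₁E₁) + 1/(A₂E₂)].
|α₁ − α₂|·ΔT = 22.3×10⁻⁶ × 182 = 0.004059.
1/(A₁E₁) + 1/(A₂E₂) = 1/(1075×69×10³) + 1/(1225×149×10³) = 1.896×10⁻⁸ N⁻¹.
So P = 0.004059 / 1.896×10⁻⁸ = 214.1 kN.
σ_{aluminium} = P/A₁ = 214100/1075 = 199.1 MPa, compressive.

σ ≈ 199 MPa (compressive)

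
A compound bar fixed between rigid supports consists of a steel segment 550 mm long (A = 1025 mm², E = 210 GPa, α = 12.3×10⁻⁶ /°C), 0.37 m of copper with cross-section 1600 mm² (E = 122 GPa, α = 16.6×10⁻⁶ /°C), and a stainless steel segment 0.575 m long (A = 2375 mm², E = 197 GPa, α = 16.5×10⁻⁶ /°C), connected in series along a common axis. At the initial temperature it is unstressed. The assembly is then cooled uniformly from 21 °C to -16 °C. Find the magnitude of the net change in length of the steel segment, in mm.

If the supports were absent, the total length change would be Σ αᵢΔT Lᵢ = 12.3×10⁻⁶×37×550 + 16.6×10⁻⁶×37×370 + 16.5×10⁻⁶×37×575 = 0.8286 mm.
The rigid supports impose zero overall length change; the single axial force P common to all segments must satisfy P Σ Lᵢ/(AᵢEᵢ) = δ_free.
Σ Lᵢ/(AᵢEᵢ) = 550/(1025×210×10³) + 370/(1600×122×10³) + 575/(2375×197×10³) = 5.68×10⁻⁶ mm/N.
So P = 0.8286 / 5.68×10⁻⁶ = 145.9 kN, tensile.
For the steel segment, free thermal change = 12.3×10⁻⁶×37×550 = 0.2503 mm and elastic change from P = 145900×550/(1025×210×10³) = 0.3728 mm; these oppose, so the net change is 0.122 mm (segment lengthens).

|ΔL| ≈ 0.122 mm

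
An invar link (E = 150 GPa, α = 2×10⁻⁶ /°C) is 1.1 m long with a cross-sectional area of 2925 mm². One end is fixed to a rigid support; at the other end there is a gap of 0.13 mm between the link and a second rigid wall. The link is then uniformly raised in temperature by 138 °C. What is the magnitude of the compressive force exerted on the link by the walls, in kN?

P ≈ 69.2 kN

If the wall were absent the link would grow by αΔT L = 2×10⁻⁶ × 138 × 1100 = 0.3036 mm.
The gap closes (δ_free > 0.13 mm) and the wall then resists a further 0.3036 − 0.13 = 0.1736 mm of expansion.
Compatibility: PL/(AE) = 0.1736 mm, so σ = P/A = E × (0.1736/1100) = 23.67 MPa.
Force on the wall = σA = 23.67 × 2925 mm² = 69.24 kN.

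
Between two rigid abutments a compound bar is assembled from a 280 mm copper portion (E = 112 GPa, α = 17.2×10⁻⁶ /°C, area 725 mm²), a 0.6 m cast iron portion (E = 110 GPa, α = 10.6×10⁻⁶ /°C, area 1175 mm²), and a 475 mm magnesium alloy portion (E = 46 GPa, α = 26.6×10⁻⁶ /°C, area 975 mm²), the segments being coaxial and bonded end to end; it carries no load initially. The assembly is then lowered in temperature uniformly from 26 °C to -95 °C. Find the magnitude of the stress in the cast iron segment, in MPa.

If the supports were absent, the total length change would be Σ αᵢΔT Lᵢ = 17.2×10⁻⁶×121×280 + 10.6×10⁻⁶×121×600 + 26.6×10⁻⁶×121×475 = 2.881 mm.
The rigid supports impose zero overall length change; the single axial force P common to all segments must satisfy P Σ Lᵢ/(AᵢEᵢ) = δ_free.
The series flexibility is Σ Lᵢ/(AᵢEᵢ) = 280/(725×112×10³) + 600/(1175×110×10³) + 475/(975×46×10³) = 1.868×10⁻⁵ mm/N.
P = 2.881 / 1.868×10⁻⁵ = 154200 N = 154.2 kN, tensile.
σ_{cast iron} = P / A = 154200 / 1175 = 131.3 MPa.

σ ≈ 131 MPa (tensile)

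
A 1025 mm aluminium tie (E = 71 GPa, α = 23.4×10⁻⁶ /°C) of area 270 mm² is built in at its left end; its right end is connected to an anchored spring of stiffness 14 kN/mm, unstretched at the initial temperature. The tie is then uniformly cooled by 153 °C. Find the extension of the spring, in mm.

Free thermal contraction: δ_free = αΔT L = 23.4×10⁻⁶ × 153 × 1025 = 3.67 mm.
Let P be the tensile force in the spring. The tie extends elastically by PL/(AE) and the spring stretches by P/k; together these equal δ_free.
So P = δ_free / [L/(AE) + 1/k] = 3.67 / [ 1025/(270×71×10³) + 1/(14×10³) ].
P = 3.67 / 0.0001249 = 29380 N.
Spring extension = P/k = 29380/(14×10³) = 2.099 mm.

δ ≈ 2.1 mm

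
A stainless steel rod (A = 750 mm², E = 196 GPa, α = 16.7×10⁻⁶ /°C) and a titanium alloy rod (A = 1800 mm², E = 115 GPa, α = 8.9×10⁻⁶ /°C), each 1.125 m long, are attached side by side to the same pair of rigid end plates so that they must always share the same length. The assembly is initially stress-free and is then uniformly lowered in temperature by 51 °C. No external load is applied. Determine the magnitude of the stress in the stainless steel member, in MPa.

σ ≈ 45.6 MPa (tensile)

The stainless steel has the larger α, so on cooling it would change length more than the titanium alloy if both were free. The rigid plates force a common final length, so the stainless steel is put into tension and the titanium alloy into compression, with equal and opposite forces P (no external load).
Equating the net (thermal + elastic) strains gives |α₁ − α₂|·ΔT = P·[1/(A₁E₁) + 1/(A₂E₂)].
|α₁ − α₂|·ΔT = 7.8×10⁻⁶ × 51 = 0.0003978.
1/(A₁E₁) + 1/(A₂E₂) = 1/(750×196×10³) + 1/(1800×115×10³) = 1.163×10⁻⁸ N⁻¹.
So P = 0.0003978 / 1.163×10⁻⁸ = 34.19 kN.
σ_{stainless steel} = P/A₁ = 34190/750 = 45.59 MPa, tensile.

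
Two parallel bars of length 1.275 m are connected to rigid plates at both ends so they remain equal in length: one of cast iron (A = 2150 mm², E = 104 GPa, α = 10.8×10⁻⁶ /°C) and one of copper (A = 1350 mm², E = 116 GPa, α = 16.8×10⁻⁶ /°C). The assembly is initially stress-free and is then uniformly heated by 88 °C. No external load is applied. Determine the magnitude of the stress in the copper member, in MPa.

σ ≈ 36 MPa (compressive)

Both members must finish at the same length. With the larger α, the copper tends to over-expand; the plates restrain it, putting the copper in compression and the cast iron in tension. With no external load the two internal forces are equal and opposite, magnitude P.
Compatibility of the two members (thermal + elastic change equal): (α₁ − α₂)ΔT = P·[1/(A₁E₁) + 1/(A₂E₂)].
|α₁ − α₂|·ΔT = 6×10⁻⁶ × 88 = 0.000528.
1/(A₁E₁) + 1/(A₂E₂) = 1/(2150×104×10³) + 1/(1350×116×10³) = 1.086×10⁻⁸ N⁻¹.
So P = 0.000528 / 1.086×10⁻⁸ = 48.63 kN.
σ_{copper} = P/A₂ = 48630/1350 = 36.02 MPa, compressive.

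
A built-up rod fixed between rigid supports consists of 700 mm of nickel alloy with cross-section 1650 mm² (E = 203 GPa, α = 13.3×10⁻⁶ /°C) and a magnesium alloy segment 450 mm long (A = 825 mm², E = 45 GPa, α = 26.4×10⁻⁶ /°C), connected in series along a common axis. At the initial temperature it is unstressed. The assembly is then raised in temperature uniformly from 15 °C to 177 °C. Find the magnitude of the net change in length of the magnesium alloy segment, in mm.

|ΔL| ≈ 1 mm

Free thermal expansion of the whole bar: Σ αᵢΔT Lᵢ = 13.3×10⁻⁶×162×700 + 26.4×10⁻⁶×162×450 = 3.433 mm.
The walls prevent any net length change, so an axial force P (same in every segment) develops. Compatibility: P · Σ Lᵢ/(AᵢEᵢ) = δ_free.
The series flexibility is Σ Lᵢ/(AᵢEᵢ) = 700/(1650×203×10³) + 450/(825×45×10³) = 1.421×10⁻⁵ mm/N.
Hence P = δ_free / Σ(L/AE) = 3.433/1.421×10⁻⁵ = 241.6 kN (compressive).
For the magnesium alloy segment, free thermal change = 26.4×10⁻⁶×162×450 = 1.925 mm and elastic change from P = 241600×450/(825×45×10³) = 2.928 mm; these oppose, so the net change is 1 mm (segment shortens).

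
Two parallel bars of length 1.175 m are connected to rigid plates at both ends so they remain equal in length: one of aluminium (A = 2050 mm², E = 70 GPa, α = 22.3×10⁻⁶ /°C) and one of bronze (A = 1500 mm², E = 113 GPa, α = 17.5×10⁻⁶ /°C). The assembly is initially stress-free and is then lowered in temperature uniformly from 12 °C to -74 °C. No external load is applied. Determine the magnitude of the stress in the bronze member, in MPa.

Both members must finish at the same length. With the larger α, the aluminium tends to over-contract; the plates restrain it, putting the aluminium in tension and the bronze in compression. With no external load the two internal forces are equal and opposite, magnitude P.
Setting the final lengths equal and cancelling L: (α₁ − α₂)ΔT = P/(A₁E₁) + P/(A₂E₂).
|α₁ − α₂|·ΔT = 4.8×10⁻⁶ × 86 = 0.0004128.
1/(A₁E₁) + 1/(A₂E₂) = 1/(2050×70×10³) + 1/(1500×113×10³) = 1.287×10⁻⁸ N⁻¹.
P = 0.0004128 / 1.287×10⁻⁸ = 32080 N = 32.08 kN.
σ_{bronze} = P/A₂ = 32080/1500 = 21.39 MPa, compressive.

σ ≈ 21.4 MPa (compressive)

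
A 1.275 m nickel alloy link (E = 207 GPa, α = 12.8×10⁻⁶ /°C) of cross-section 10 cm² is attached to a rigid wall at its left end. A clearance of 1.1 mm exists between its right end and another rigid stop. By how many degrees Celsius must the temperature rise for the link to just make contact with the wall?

ΔT ≈ 67.4 °C

Contact occurs when the free expansion equals the gap: αΔT L = 1.1 mm.
So ΔT = g/(αL) = 1.1/(12.8×10⁻⁶ × 1275) = 67.4 °C.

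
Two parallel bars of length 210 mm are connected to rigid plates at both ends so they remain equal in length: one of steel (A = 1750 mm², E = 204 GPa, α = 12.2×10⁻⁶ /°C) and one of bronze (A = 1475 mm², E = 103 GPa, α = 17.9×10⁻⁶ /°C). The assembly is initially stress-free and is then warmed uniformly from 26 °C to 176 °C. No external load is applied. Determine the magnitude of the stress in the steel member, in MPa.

The bronze has the larger α, so on heating it would change length more than the steel if both were free. The rigid plates force a common final length, so the bronze is put into compression and the steel into tension, with equal and opposite forces P (no external load).
Setting the final lengths equal and cancelling L: (α₁ − α₂)ΔT = P/(A₁E₁) + P/(A₂E₂).
|α₁ − α₂|·ΔT = 5.7×10⁻⁶ × 150 = 0.000855.
1/(A₁E₁) + 1/(A₂E₂) = 1/(1750×204×10³) + 1/(1475×103×10³) = 9.383×10⁻⁹ N⁻¹.
So P = 0.000855 / 9.383×10⁻⁹ = 91.12 kN.
σ_{steel} = P/A₁ = 91120/1750 = 52.07 MPa, tensile.

σ ≈ 52.1 MPa (tensile)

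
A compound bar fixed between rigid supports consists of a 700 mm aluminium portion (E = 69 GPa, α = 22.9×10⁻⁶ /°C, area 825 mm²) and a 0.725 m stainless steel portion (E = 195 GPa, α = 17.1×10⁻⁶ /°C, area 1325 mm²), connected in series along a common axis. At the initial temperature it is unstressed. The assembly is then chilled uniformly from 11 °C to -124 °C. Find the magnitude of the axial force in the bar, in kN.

If the supports were absent, the total length change would be Σ αᵢΔT Lᵢ = 22.9×10⁻⁶×135×700 + 17.1×10⁻⁶×135×725 = 3.838 mm.
Since the ends are fixed, an axial force P builds up, equal in every segment, with P · Σ Lᵢ/(AᵢEᵢ) = δ_free.
The series flexibility is Σ Lᵢ/(AᵢEᵢ) = 700/(825×69×10³) + 725/(1325×195×10³) = 1.51×10⁻⁵ mm/N.
So P = 3.838 / 1.51×10⁻⁵ = 254.1 kN, tensile.

P ≈ 254 kN (tensile)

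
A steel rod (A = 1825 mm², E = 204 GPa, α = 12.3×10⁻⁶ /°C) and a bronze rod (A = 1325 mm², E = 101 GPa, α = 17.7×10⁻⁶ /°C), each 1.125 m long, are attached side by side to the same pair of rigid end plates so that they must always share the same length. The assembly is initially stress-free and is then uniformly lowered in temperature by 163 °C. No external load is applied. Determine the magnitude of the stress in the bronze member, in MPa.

Equilibrium of a rigid end plate with no external load gives equal and opposite internal forces ±P in the two members. Since α_{bronze} > α_{steel}, cooling drives the bronze into tension and the steel into compression.
Compatibility of the two members (thermal + elastic change equal): (α₁ − α₂)ΔT = P·[1/(A₁E₁) + 1/(A₂E₂)].
|α₁ − α₂|·ΔT = 5.4×10⁻⁶ × 163 = 0.0008802.
1/(A₁E₁) + 1/(A₂E₂) = 1/(1825×204×10³) + 1/(1325×101×10³) = 1.016×10⁻⁸ N⁻¹.
So P = 0.0008802 / 1.016×10⁻⁸ = 86.65 kN.
σ_{bronze} = P/A₂ = 86650/1325 = 65.39 MPa, tensile.

σ ≈ 65.4 MPa (tensile)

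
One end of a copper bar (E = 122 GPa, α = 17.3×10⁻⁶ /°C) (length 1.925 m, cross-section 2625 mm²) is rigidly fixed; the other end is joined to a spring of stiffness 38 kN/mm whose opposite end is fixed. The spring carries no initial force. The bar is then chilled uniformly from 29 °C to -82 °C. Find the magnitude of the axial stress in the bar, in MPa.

Free thermal contraction: δ_free = αΔT L = 17.3×10⁻⁶ × 111 × 1925 = 3.697 mm.
With a force P in the spring, the elastic change of the bar is PL/(AE) and that of the spring is P/k; compatibility requires their sum to equal δ_free.
So P = δ_free / [L/(AE) + 1/k] = 3.697 / [ 1925/(2625×122×10³) + 1/(38×10³) ].
P = 3.697 / 3.233×10⁻⁵ = 114400 N.
σ = P/A = 114400/2625 = 43.56 MPa.

σ ≈ 43.6 MPa (tensile)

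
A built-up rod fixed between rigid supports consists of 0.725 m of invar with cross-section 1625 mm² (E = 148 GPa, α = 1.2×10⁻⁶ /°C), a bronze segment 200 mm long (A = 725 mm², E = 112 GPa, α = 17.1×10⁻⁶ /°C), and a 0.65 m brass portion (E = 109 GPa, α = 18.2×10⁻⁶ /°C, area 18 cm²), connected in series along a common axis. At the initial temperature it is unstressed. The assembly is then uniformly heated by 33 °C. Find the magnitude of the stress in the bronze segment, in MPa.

σ ≈ 83.5 MPa (compressive)

If the supports were absent, the total length change would be Σ αᵢΔT Lᵢ = 1.2×10⁻⁶×33×725 + 17.1×10⁻⁶×33×200 + 18.2×10⁻⁶×33×650 = 0.532 mm.
The walls prevent any net length change, so an axial force P (same in every segment) develops. Compatibility: P · Σ Lᵢ/(AᵢEᵢ) = δ_free.
Σ Lᵢ/(AᵢEᵢ) = 725/(1625×148×10³) + 200/(725×112×10³) + 650/(1800×109×10³) = 8.791×10⁻⁶ mm/N.
P = 0.532 / 8.791×10⁻⁶ = 60510 N = 60.51 kN, compressive.
σ_{bronze} = P / A = 60510 / 725 = 83.47 MPa.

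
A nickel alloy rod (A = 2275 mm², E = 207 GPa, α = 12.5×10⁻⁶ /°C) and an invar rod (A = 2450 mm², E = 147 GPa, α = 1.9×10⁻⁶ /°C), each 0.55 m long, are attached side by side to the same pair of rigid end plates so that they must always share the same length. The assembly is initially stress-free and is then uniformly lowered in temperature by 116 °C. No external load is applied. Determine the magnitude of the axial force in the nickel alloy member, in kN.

P ≈ 251 kN (tensile in the nickel alloy)

Equilibrium of a rigid end plate with no external load gives equal and opposite internal forces ±P in the two members. Since α_{nickel alloy} > α_{invar}, cooling drives the nickel alloy into tension and the invar into compression.
Equating the net (thermal + elastic) strains gives |α₁ − α₂|·ΔT = P·[1/(A₁E₁) + 1/(A₂E₂)].
|α₁ − α₂|·ΔT = 10.6×10⁻⁶ × 116 = 0.00123.
1/(A₁E₁) + 1/(A₂E₂) = 1/(2275×207×10³) + 1/(2450×147×10³) = 4.9×10⁻⁹ N⁻¹.
P = 0.00123 / 4.9×10⁻⁹ = 250900 N = 250.9 kN.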